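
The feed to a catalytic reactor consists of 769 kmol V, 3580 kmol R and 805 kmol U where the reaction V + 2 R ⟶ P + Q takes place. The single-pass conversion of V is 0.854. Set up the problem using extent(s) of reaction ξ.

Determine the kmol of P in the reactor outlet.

657 kmol

V reacted = 0.854 × 769 = 656.7 kmol; ν_V = −1, so ξ = 656.7/1 = 656.7 kmol.
Outlet amounts (n = n₀ + ν ξ):
  V: 769 − 1(656.7) = 112.3
  R: 3580 − 2(656.7) = 2267
  P: 0 + 1(656.7) = 656.7
  Q: 0 + 1(656.7) = 656.7
  U: 805 (inert)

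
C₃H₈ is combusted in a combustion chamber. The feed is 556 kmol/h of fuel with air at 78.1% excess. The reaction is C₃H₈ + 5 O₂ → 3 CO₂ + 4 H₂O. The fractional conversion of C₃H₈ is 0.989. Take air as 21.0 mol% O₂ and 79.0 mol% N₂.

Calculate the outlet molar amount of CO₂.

1650 kmol/h

Stoichiometric O₂ = 5 × 556 = 2780 kmol/h; O₂ fed = 2780 × 1.781 = 4951 kmol/h.
N₂ fed = 4951 × 79/21 = 18630 kmol/h.
Fuel reacted = 0.989 × 556 → ξ = 549.9 kmol/h.
Outlet (n = n₀ + ν ξ):
  C₃H₈: 556 − 1(549.9) = 6.116
  O₂: 4951 − 5(549.9) = 2202
  N₂: 18630 (inert)
  CO₂: 0 + 3(549.9) = 1650
  H₂O: 0 + 4(549.9) = 2200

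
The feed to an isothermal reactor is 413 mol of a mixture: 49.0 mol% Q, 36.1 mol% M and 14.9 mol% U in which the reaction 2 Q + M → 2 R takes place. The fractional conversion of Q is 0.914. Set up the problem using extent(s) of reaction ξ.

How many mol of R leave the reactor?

Q reacted = 0.914 × 202.4 = 185 mol; ν_Q = −2, so ξ = 185/2 = 92.48 mol.
Outlet amounts (n = n₀ + ν ξ):
  Q: 202.4 − 2(92.48) = 17.4
  M: 149.1 − 1(92.48) = 56.61
  R: 0 + 2(92.48) = 185
  U: 61.54 (inert)

185 mol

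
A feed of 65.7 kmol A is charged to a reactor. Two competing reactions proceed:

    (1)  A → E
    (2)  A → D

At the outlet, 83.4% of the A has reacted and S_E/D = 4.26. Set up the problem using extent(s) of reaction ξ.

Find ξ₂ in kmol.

ξ₂ = 10.4 kmol

Conversion of A: A consumed = 0.834 × 65.7 = 54.79 kmol = 1ξ₁ + 1ξ₂.
Selectivity: 1ξ₁ / (1ξ₂) = 4.26 → ξ₁ = 4.26 ξ₂.
Substitute: (1·4.26 + 1) ξ₂ = 54.79 → ξ₂ = 10.42 kmol, ξ₁ = 44.38 kmol.
Outlet amounts (n = n₀ + Σ ν·ξ):
  A: 65.7 − 1(44.38) − 1(10.42) = 10.91
  E: 0 + 1(44.38) = 44.38
  D: 0 + 1(10.42) = 10.42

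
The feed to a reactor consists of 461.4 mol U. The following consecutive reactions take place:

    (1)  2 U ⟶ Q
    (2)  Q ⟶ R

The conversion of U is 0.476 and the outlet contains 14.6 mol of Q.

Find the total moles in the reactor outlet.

352 mol

Conversion of U: U consumed = 2ξ₁ = 0.476 × 461.4 → ξ₁ = 109.8 mol.
Q balance: n_Q = 0 + 1ξ₁ − 1ξ₂ = 14.6 → ξ₂ = (1·109.8 − 14.6)/1 = 95.21 mol.
Outlet amounts (n = n₀ + Σ ν·ξ):
  U: 461.4 − 2(109.8) = 241.8
  Q: 0 + 1(109.8) − 1(95.21) = 14.6
  R: 0 + 1(95.21) = 95.21
Total out = 241.8 + 14.6 + 95.21 = 351.6 mol.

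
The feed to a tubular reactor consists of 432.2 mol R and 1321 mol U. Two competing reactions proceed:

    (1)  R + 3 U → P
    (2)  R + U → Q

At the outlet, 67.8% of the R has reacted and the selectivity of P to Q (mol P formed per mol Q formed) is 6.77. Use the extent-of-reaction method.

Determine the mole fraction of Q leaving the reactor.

Conversion of R: R consumed = 0.678 × 432.2 = 293 mol = 1ξ₁ + 1ξ₂.
Selectivity: 1ξ₁ / (1ξ₂) = 6.77 → ξ₁ = 6.77 ξ₂.
Substitute: (1·6.77 + 1) ξ₂ = 293 → ξ₂ = 37.71 mol, ξ₁ = 255.3 mol.
Outlet amounts (n = n₀ + Σ ν·ξ):
  R: 432.2 − 1(255.3) − 1(37.71) = 139.2
  U: 1321 − 3(255.3) − 1(37.71) = 517.3
  P: 0 + 1(255.3) = 255.3
  Q: 0 + 1(37.71) = 37.71
Total out = 949.5 mol; y_Q = 37.71 / 949.5 = 0.03972.

0.0397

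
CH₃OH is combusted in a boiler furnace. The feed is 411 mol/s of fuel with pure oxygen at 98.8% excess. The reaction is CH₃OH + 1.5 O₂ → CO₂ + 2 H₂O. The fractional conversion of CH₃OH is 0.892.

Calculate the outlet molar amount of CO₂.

Stoichiometric O₂ = 1.5 × 411 = 616.5 mol/s; O₂ fed = 616.5 × 1.988 = 1226 mol/s.
Fuel reacted = 0.892 × 411 → ξ = 366.6 mol/s.
Outlet (n = n₀ + ν ξ):
  CH₃OH: 411 − 1(366.6) = 44.39
  O₂: 1226 − 1.5(366.6) = 675.7
  CO₂: 0 + 1(366.6) = 366.6
  H₂O: 0 + 2(366.6) = 733.2

367 mol/s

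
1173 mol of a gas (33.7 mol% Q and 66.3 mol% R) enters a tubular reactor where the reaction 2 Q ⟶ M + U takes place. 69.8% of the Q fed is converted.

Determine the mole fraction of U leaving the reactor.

Q reacted = 0.698 × 395.3 = 275.9 mol; ν_Q = −2, so ξ = 275.9/2 = 138 mol.
Outlet amounts (n = n₀ + ν ξ):
  Q: 395.3 − 2(138) = 119.4
  M: 0 + 1(138) = 138
  U: 0 + 1(138) = 138
  R: 777.7 (inert)
Total out = 1173 mol; y_U = 138 / 1173 = 0.1176.

0.118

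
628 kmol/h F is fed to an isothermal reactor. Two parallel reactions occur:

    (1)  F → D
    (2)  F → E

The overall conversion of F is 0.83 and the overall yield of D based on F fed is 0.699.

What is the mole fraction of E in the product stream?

Yield of D: 1ξ₁ / 628 = 0.699 → ξ₁ = 439 kmol/h.
Conversion of F: 1ξ₁ + 1ξ₂ = 0.83 × 628 = 521.2 → ξ₂ = 82.27 kmol/h.
Outlet amounts (n = n₀ + Σ ν·ξ):
  F: 628 − 1(439) − 1(82.27) = 106.8
  D: 0 + 1(439) = 439
  E: 0 + 1(82.27) = 82.27
Total out = 628 kmol/h; y_E = 82.27 / 628 = 0.131.

0.131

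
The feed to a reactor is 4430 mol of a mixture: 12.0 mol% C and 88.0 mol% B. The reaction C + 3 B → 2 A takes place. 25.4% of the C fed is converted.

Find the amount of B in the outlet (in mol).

C reacted = 0.254 × 531.6 = 135 mol; ν_C = −1, so ξ = 135/1 = 135 mol.
Outlet amounts (n = n₀ + ν ξ):
  C: 531.6 − 1(135) = 396.6
  B: 3898 − 3(135) = 3493
  A: 0 + 2(135) = 270.1

3490 mol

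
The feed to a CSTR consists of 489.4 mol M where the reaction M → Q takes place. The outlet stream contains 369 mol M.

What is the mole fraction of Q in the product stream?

0.246

For M: n = n₀ − 1ξ → 369 = 489.4 − 1ξ, giving ξ = 120.4 mol.
Outlet amounts (n = n₀ + ν ξ):
  M: 489.4 − 1(120.4) = 369
  Q: 0 + 1(120.4) = 120.4
Total out = 489.4 mol; y_Q = 120.4 / 489.4 = 0.246.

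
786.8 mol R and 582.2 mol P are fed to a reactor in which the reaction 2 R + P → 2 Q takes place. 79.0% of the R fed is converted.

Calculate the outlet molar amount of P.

271 mol

R reacted = 0.79 × 786.8 = 621.6 mol; ν_R = −2, so ξ = 621.6/2 = 310.8 mol.
Outlet amounts (n = n₀ + ν ξ):
  R: 786.8 − 2(310.8) = 165.2
  P: 582.2 − 1(310.8) = 271.4
  Q: 0 + 2(310.8) = 621.6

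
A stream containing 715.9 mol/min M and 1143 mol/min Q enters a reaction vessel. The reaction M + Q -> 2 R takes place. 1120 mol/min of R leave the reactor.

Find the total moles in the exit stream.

For R: n = n₀ + 2ξ → 1120 = 0 + 2ξ, giving ξ = 560 mol/min.
Outlet amounts (n = n₀ + ν ξ):
  M: 715.9 − 1(560) = 155.9
  Q: 1143 − 1(560) = 583
  R: 0 + 2(560) = 1120
Total out = 155.9 + 583 + 1120 = 1859 mol/min.

1860 mol/min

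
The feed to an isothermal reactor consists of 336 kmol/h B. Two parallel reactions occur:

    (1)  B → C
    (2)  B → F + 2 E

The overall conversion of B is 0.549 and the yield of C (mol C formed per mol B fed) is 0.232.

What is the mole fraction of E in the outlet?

0.388

Yield of C: 1ξ₁ / 336 = 0.232 → ξ₁ = 77.95 kmol/h.
Conversion of B: 1ξ₁ + 1ξ₂ = 0.549 × 336 = 184.5 → ξ₂ = 106.5 kmol/h.
Outlet amounts (n = n₀ + Σ ν·ξ):
  B: 336 − 1(77.95) − 1(106.5) = 151.5
  C: 0 + 1(77.95) = 77.95
  F: 0 + 1(106.5) = 106.5
  E: 0 + 2(106.5) = 213
Total out = 549 kmol/h; y_E = 213 / 549 = 0.388.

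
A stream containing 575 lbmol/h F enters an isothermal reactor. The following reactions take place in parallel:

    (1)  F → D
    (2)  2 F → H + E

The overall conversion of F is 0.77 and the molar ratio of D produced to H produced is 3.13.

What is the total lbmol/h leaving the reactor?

Conversion of F: F consumed = 0.77 × 575 = 442.8 lbmol/h = 1ξ₁ + 2ξ₂.
Selectivity: 1ξ₁ / (1ξ₂) = 3.13 → ξ₁ = 3.13 ξ₂.
Substitute: (1·3.13 + 2) ξ₂ = 442.8 → ξ₂ = 86.31 lbmol/h, ξ₁ = 270.1 lbmol/h.
Outlet amounts (n = n₀ + Σ ν·ξ):
  F: 575 − 1(270.1) − 2(86.31) = 132.2
  D: 0 + 1(270.1) = 270.1
  H: 0 + 1(86.31) = 86.31
  E: 0 + 1(86.31) = 86.31
Total out = 132.2 + 270.1 + 86.31 + 86.31 = 575 lbmol/h.

575 lbmol/h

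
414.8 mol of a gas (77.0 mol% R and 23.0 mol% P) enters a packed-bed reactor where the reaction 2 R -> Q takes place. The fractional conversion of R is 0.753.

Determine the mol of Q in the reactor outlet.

120 mol

R reacted = 0.753 × 319.4 = 240.5 mol; ν_R = −2, so ξ = 240.5/2 = 120.3 mol.
Outlet amounts (n = n₀ + ν ξ):
  R: 319.4 − 2(120.3) = 78.89
  Q: 0 + 1(120.3) = 120.3
  P: 95.4 (inert)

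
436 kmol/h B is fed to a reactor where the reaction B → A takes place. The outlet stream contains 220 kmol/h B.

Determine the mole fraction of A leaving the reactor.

For B: n = n₀ − 1ξ → 220 = 436 − 1ξ, giving ξ = 216 kmol/h.
Outlet amounts (n = n₀ + ν ξ):
  B: 436 − 1(216) = 220
  A: 0 + 1(216) = 216
Total out = 436 kmol/h; y_A = 216 / 436 = 0.4954.

0.495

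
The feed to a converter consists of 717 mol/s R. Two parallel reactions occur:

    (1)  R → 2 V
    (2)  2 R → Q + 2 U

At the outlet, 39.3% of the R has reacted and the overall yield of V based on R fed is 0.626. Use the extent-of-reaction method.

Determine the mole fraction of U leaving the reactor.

0.0591

Yield of V: 2ξ₁ / 717 = 0.626 → ξ₁ = 224.4 mol/s.
Conversion of R: 1ξ₁ + 2ξ₂ = 0.393 × 717 = 281.8 → ξ₂ = 28.68 mol/s.
Outlet amounts (n = n₀ + Σ ν·ξ):
  R: 717 − 1(224.4) − 2(28.68) = 435.2
  V: 0 + 2(224.4) = 448.8
  Q: 0 + 1(28.68) = 28.68
  U: 0 + 2(28.68) = 57.36
Total out = 970.1 mol/s; y_U = 57.36 / 970.1 = 0.05913.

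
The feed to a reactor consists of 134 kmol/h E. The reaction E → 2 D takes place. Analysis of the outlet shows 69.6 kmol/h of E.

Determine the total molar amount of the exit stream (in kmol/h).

For E: n = n₀ − 1ξ → 69.6 = 134 − 1ξ, giving ξ = 64.4 kmol/h.
Outlet amounts (n = n₀ + ν ξ):
  E: 134 − 1(64.4) = 69.6
  D: 0 + 2(64.4) = 128.8
Total out = 69.6 + 128.8 = 198.4 kmol/h.

198 kmol/h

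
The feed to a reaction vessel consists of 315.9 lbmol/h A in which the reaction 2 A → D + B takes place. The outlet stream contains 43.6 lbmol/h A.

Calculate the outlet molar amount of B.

For A: n = n₀ − 2ξ → 43.6 = 315.9 − 2ξ, giving ξ = 136.1 lbmol/h.
Outlet amounts (n = n₀ + ν ξ):
  A: 315.9 − 2(136.1) = 43.6
  D: 0 + 1(136.1) = 136.1
  B: 0 + 1(136.1) = 136.1

136 lbmol/h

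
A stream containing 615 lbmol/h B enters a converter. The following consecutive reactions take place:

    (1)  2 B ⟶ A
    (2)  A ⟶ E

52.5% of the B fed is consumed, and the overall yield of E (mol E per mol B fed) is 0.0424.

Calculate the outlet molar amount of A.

Conversion of B: B consumed = 2ξ₁ = 0.525 × 615 → ξ₁ = 161.4 lbmol/h.
Yield of E: 1ξ₂ / 615 = 0.0424 → ξ₂ = 26.08 lbmol/h.
Outlet amounts (n = n₀ + Σ ν·ξ):
  B: 615 − 2(161.4) = 292.1
  A: 0 + 1(161.4) − 1(26.08) = 135.4
  E: 0 + 1(26.08) = 26.08

135 lbmol/h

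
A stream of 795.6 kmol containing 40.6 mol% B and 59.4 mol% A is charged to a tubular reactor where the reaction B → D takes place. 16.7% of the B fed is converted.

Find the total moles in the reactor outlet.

B reacted = 0.167 × 323 = 53.94 kmol; ν_B = −1, so ξ = 53.94/1 = 53.94 kmol.
Outlet amounts (n = n₀ + ν ξ):
  B: 323 − 1(53.94) = 269.1
  D: 0 + 1(53.94) = 53.94
  A: 472.6 (inert)
Total out = 269.1 + 53.94 + 472.6 = 795.6 kmol.

796 kmol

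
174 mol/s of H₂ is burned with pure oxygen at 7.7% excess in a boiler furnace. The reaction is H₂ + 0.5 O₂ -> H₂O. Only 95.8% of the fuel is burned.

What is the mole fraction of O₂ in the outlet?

0.0562

Stoichiometric O₂ = 0.5 × 174 = 87 mol/s; O₂ fed = 87 × 1.077 = 93.7 mol/s.
Fuel reacted = 0.958 × 174 → ξ = 166.7 mol/s.
Outlet (n = n₀ + ν ξ):
  H₂: 174 − 1(166.7) = 7.308
  O₂: 93.7 − 0.5(166.7) = 10.35
  H₂O: 0 + 1(166.7) = 166.7
Total out = 184.4 mol/s; y_O₂ = 10.35 / 184.4 = 0.05616.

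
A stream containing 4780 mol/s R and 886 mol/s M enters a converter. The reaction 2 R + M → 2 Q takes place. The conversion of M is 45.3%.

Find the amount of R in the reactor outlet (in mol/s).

M reacted = 0.453 × 886 = 401.4 mol/s; ν_M = −1, so ξ = 401.4/1 = 401.4 mol/s.
Outlet amounts (n = n₀ + ν ξ):
  R: 4780 − 2(401.4) = 3977
  M: 886 − 1(401.4) = 484.6
  Q: 0 + 2(401.4) = 802.7

3980 mol/s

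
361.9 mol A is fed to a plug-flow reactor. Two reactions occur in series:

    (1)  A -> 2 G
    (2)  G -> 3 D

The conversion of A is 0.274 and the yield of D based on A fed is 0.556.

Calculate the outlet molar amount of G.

Conversion of A: A consumed = 1ξ₁ = 0.274 × 361.9 → ξ₁ = 99.16 mol.
Yield of D: 3ξ₂ / 361.9 = 0.556 → ξ₂ = 67.07 mol.
Outlet amounts (n = n₀ + Σ ν·ξ):
  A: 361.9 − 1(99.16) = 262.7
  G: 0 + 2(99.16) − 1(67.07) = 131.2
  D: 0 + 3(67.07) = 201.2

131 mol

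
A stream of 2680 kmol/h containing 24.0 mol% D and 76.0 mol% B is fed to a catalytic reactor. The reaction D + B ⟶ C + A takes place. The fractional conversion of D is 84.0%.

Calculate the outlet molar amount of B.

1500 kmol/h

D reacted = 0.84 × 643.2 = 540.3 kmol/h; ν_D = −1, so ξ = 540.3/1 = 540.3 kmol/h.
Outlet amounts (n = n₀ + ν ξ):
  D: 643.2 − 1(540.3) = 102.9
  B: 2037 − 1(540.3) = 1497
  C: 0 + 1(540.3) = 540.3
  A: 0 + 1(540.3) = 540.3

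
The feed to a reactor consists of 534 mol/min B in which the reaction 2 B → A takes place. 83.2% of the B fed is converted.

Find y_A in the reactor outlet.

0.712

B reacted = 0.832 × 534 = 444.3 mol/min; ν_B = −2, so ξ = 444.3/2 = 222.1 mol/min.
Outlet amounts (n = n₀ + ν ξ):
  B: 534 − 2(222.1) = 89.71
  A: 0 + 1(222.1) = 222.1
Total out = 311.9 mol/min; y_A = 222.1 / 311.9 = 0.7123.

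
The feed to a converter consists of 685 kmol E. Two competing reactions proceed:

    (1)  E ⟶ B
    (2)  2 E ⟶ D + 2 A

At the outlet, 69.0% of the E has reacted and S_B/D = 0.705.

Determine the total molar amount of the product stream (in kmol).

860 kmol

Conversion of E: E consumed = 0.69 × 685 = 472.6 kmol = 1ξ₁ + 2ξ₂.
Selectivity: 1ξ₁ / (1ξ₂) = 0.705 → ξ₁ = 0.705 ξ₂.
Substitute: (1·0.705 + 2) ξ₂ = 472.6 → ξ₂ = 174.7 kmol, ξ₁ = 123.2 kmol.
Outlet amounts (n = n₀ + Σ ν·ξ):
  E: 685 − 1(123.2) − 2(174.7) = 212.4
  B: 0 + 1(123.2) = 123.2
  D: 0 + 1(174.7) = 174.7
  A: 0 + 2(174.7) = 349.5
Total out = 212.4 + 123.2 + 174.7 + 349.5 = 859.7 kmol.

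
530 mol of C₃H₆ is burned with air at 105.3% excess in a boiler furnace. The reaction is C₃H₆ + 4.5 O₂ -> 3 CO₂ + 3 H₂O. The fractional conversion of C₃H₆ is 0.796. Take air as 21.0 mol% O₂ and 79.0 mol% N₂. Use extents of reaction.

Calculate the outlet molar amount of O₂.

3000 mol

Stoichiometric O₂ = 4.5 × 530 = 2385 mol; O₂ fed = 2385 × 2.053 = 4896 mol.
N₂ fed = 4896 × 79/21 = 18420 mol.
Fuel reacted = 0.796 × 530 → ξ = 421.9 mol.
Outlet (n = n₀ + ν ξ):
  C₃H₆: 530 − 1(421.9) = 108.1
  O₂: 4896 − 4.5(421.9) = 2998
  N₂: 18420 (inert)
  CO₂: 0 + 3(421.9) = 1266
  H₂O: 0 + 3(421.9) = 1266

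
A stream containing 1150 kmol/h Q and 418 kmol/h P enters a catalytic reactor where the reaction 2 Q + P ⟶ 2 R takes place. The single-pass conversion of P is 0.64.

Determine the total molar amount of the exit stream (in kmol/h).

1300 kmol/h

P reacted = 0.64 × 418 = 267.5 kmol/h; ν_P = −1, so ξ = 267.5/1 = 267.5 kmol/h.
Outlet amounts (n = n₀ + ν ξ):
  Q: 1150 − 2(267.5) = 615
  P: 418 − 1(267.5) = 150.5
  R: 0 + 2(267.5) = 535
Total out = 615 + 150.5 + 535 = 1300 kmol/h.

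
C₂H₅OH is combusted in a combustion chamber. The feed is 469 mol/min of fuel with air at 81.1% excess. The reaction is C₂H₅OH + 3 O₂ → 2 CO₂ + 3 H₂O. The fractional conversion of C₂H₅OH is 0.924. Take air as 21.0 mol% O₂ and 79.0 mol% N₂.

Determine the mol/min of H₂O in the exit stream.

Stoichiometric O₂ = 3 × 469 = 1407 mol/min; O₂ fed = 1407 × 1.811 = 2548 mol/min.
N₂ fed = 2548 × 79/21 = 9586 mol/min.
Fuel reacted = 0.924 × 469 → ξ = 433.4 mol/min.
Outlet (n = n₀ + ν ξ):
  C₂H₅OH: 469 − 1(433.4) = 35.64
  O₂: 2548 − 3(433.4) = 1248
  N₂: 9586 (inert)
  CO₂: 0 + 2(433.4) = 866.7
  H₂O: 0 + 3(433.4) = 1300

1300 mol/min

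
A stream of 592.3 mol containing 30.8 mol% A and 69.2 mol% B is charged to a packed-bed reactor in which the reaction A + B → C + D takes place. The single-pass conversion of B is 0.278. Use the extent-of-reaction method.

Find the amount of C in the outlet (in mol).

114 mol

B reacted = 0.278 × 409.9 = 113.9 mol; ν_B = −1, so ξ = 113.9/1 = 113.9 mol.
Outlet amounts (n = n₀ + ν ξ):
  A: 182.4 − 1(113.9) = 68.48
  B: 409.9 − 1(113.9) = 295.9
  C: 0 + 1(113.9) = 113.9
  D: 0 + 1(113.9) = 113.9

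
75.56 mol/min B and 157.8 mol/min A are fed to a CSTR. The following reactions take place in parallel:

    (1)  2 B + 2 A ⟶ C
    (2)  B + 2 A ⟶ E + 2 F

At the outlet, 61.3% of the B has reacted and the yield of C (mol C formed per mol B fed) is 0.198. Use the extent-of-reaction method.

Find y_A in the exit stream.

Yield of C: 1ξ₁ / 75.56 = 0.198 → ξ₁ = 14.96 mol/min.
Conversion of B: 2ξ₁ + 1ξ₂ = 0.613 × 75.56 = 46.32 → ξ₂ = 16.4 mol/min.
Outlet amounts (n = n₀ + Σ ν·ξ):
  B: 75.56 − 2(14.96) − 1(16.4) = 29.24
  A: 157.8 − 2(14.96) − 2(16.4) = 95.09
  C: 0 + 1(14.96) = 14.96
  E: 0 + 1(16.4) = 16.4
  F: 0 + 2(16.4) = 32.79
Total out = 188.5 mol/min; y_A = 95.09 / 188.5 = 0.5045.

0.504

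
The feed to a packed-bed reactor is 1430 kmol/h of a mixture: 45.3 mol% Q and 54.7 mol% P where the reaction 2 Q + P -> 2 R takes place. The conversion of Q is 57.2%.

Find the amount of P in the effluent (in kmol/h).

Q reacted = 0.572 × 647.8 = 370.5 kmol/h; ν_Q = −2, so ξ = 370.5/2 = 185.3 kmol/h.
Outlet amounts (n = n₀ + ν ξ):
  Q: 647.8 − 2(185.3) = 277.3
  P: 782.2 − 1(185.3) = 596.9
  R: 0 + 2(185.3) = 370.5

597 kmol/h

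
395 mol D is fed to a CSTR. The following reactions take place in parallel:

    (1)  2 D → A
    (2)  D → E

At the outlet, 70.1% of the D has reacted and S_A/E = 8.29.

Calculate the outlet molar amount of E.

15.8 mol

Conversion of D: D consumed = 0.701 × 395 = 276.9 mol = 2ξ₁ + 1ξ₂.
Selectivity: 1ξ₁ / (1ξ₂) = 8.29 → ξ₁ = 8.29 ξ₂.
Substitute: (2·8.29 + 1) ξ₂ = 276.9 → ξ₂ = 15.75 mol, ξ₁ = 130.6 mol.
Outlet amounts (n = n₀ + Σ ν·ξ):
  D: 395 − 2(130.6) − 1(15.75) = 118.1
  A: 0 + 1(130.6) = 130.6
  E: 0 + 1(15.75) = 15.75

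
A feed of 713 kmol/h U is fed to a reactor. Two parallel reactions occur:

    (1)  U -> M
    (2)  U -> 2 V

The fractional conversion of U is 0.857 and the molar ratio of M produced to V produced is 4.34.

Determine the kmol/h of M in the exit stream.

548 kmol/h

Conversion of U: U consumed = 0.857 × 713 = 611 kmol/h = 1ξ₁ + 1ξ₂.
Selectivity: 1ξ₁ / (2ξ₂) = 4.34 → ξ₁ = 8.68 ξ₂.
Substitute: (1·8.68 + 1) ξ₂ = 611 → ξ₂ = 63.12 kmol/h, ξ₁ = 547.9 kmol/h.
Outlet amounts (n = n₀ + Σ ν·ξ):
  U: 713 − 1(547.9) − 1(63.12) = 102
  M: 0 + 1(547.9) = 547.9
  V: 0 + 2(63.12) = 126.2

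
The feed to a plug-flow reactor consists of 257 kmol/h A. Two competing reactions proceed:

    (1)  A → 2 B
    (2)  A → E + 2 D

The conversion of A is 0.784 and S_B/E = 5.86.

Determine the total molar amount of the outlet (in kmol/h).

Conversion of A: A consumed = 0.784 × 257 = 201.5 kmol/h = 1ξ₁ + 1ξ₂.
Selectivity: 2ξ₁ / (1ξ₂) = 5.86 → ξ₁ = 2.93 ξ₂.
Substitute: (1·2.93 + 1) ξ₂ = 201.5 → ξ₂ = 51.27 kmol/h, ξ₁ = 150.2 kmol/h.
Outlet amounts (n = n₀ + Σ ν·ξ):
  A: 257 − 1(150.2) − 1(51.27) = 55.51
  B: 0 + 2(150.2) = 300.4
  E: 0 + 1(51.27) = 51.27
  D: 0 + 2(51.27) = 102.5
Total out = 55.51 + 300.4 + 51.27 + 102.5 = 509.8 kmol/h.

510 kmol/h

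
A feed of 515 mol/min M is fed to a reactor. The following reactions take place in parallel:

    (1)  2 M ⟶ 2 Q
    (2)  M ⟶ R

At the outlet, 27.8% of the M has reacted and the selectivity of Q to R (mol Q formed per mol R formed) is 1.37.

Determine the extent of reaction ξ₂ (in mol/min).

ξ₂ = 60.4 mol/min

Conversion of M: M consumed = 0.278 × 515 = 143.2 mol/min = 2ξ₁ + 1ξ₂.
Selectivity: 2ξ₁ / (1ξ₂) = 1.37 → ξ₁ = 0.685 ξ₂.
Substitute: (2·0.685 + 1) ξ₂ = 143.2 → ξ₂ = 60.41 mol/min, ξ₁ = 41.38 mol/min.
Outlet amounts (n = n₀ + Σ ν·ξ):
  M: 515 − 2(41.38) − 1(60.41) = 371.8
  Q: 0 + 2(41.38) = 82.76
  R: 0 + 1(60.41) = 60.41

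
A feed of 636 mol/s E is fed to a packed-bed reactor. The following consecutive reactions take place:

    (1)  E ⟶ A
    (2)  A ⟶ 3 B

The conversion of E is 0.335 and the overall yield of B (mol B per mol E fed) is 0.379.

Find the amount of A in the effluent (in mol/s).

133 mol/s

Conversion of E: E consumed = 1ξ₁ = 0.335 × 636 → ξ₁ = 213.1 mol/s.
Yield of B: 3ξ₂ / 636 = 0.379 → ξ₂ = 80.35 mol/s.
Outlet amounts (n = n₀ + Σ ν·ξ):
  E: 636 − 1(213.1) = 422.9
  A: 0 + 1(213.1) − 1(80.35) = 132.7
  B: 0 + 3(80.35) = 241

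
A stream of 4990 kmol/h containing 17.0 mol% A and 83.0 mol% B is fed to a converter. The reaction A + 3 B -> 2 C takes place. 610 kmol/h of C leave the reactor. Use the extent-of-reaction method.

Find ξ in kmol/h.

For C: n = n₀ + 2ξ → 610 = 0 + 2ξ, giving ξ = 305 kmol/h.
Outlet amounts (n = n₀ + ν ξ):
  A: 848.3 − 1(305) = 543.3
  B: 4142 − 3(305) = 3227
  C: 0 + 2(305) = 610

ξ = 305 kmol/h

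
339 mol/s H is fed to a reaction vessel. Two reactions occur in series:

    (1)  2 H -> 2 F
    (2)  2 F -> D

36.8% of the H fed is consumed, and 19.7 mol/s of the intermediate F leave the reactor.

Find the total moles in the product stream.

Conversion of H: H consumed = 2ξ₁ = 0.368 × 339 → ξ₁ = 62.38 mol/s.
F balance: n_F = 0 + 2ξ₁ − 2ξ₂ = 19.7 → ξ₂ = (2·62.38 − 19.7)/2 = 52.53 mol/s.
Outlet amounts (n = n₀ + Σ ν·ξ):
  H: 339 − 2(62.38) = 214.2
  F: 0 + 2(62.38) − 2(52.53) = 19.7
  D: 0 + 1(52.53) = 52.53
Total out = 214.2 + 19.7 + 52.53 = 286.5 mol/s.

286 mol/s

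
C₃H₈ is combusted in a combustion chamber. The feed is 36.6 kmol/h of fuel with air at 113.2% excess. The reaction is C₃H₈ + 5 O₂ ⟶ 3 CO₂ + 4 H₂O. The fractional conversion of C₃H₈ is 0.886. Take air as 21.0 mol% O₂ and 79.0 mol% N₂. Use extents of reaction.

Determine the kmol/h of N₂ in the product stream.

Stoichiometric O₂ = 5 × 36.6 = 183 kmol/h; O₂ fed = 183 × 2.132 = 390.2 kmol/h.
N₂ fed = 390.2 × 79/21 = 1468 kmol/h.
Fuel reacted = 0.886 × 36.6 → ξ = 32.43 kmol/h.
Outlet (n = n₀ + ν ξ):
  C₃H₈: 36.6 − 1(32.43) = 4.172
  O₂: 390.2 − 5(32.43) = 228
  N₂: 1468 (inert)
  CO₂: 0 + 3(32.43) = 97.28
  H₂O: 0 + 4(32.43) = 129.7

1470 kmol/h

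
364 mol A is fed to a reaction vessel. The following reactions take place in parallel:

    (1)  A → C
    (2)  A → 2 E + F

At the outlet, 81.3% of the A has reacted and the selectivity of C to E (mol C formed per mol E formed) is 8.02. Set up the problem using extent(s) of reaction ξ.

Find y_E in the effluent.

Conversion of A: A consumed = 0.813 × 364 = 295.9 mol = 1ξ₁ + 1ξ₂.
Selectivity: 1ξ₁ / (2ξ₂) = 8.02 → ξ₁ = 16.04 ξ₂.
Substitute: (1·16.04 + 1) ξ₂ = 295.9 → ξ₂ = 17.37 mol, ξ₁ = 278.6 mol.
Outlet amounts (n = n₀ + Σ ν·ξ):
  A: 364 − 1(278.6) − 1(17.37) = 68.07
  C: 0 + 1(278.6) = 278.6
  E: 0 + 2(17.37) = 34.73
  F: 0 + 1(17.37) = 17.37
Total out = 398.7 mol; y_E = 34.73 / 398.7 = 0.08711.

0.0871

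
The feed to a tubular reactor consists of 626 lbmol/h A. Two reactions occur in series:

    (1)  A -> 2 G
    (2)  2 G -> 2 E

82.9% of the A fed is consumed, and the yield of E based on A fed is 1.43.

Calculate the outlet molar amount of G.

143 lbmol/h

Conversion of A: A consumed = 1ξ₁ = 0.829 × 626 → ξ₁ = 519 lbmol/h.
Yield of E: 2ξ₂ / 626 = 1.43 → ξ₂ = 447.6 lbmol/h.
Outlet amounts (n = n₀ + Σ ν·ξ):
  A: 626 − 1(519) = 107
  G: 0 + 2(519) − 2(447.6) = 142.7
  E: 0 + 2(447.6) = 895.2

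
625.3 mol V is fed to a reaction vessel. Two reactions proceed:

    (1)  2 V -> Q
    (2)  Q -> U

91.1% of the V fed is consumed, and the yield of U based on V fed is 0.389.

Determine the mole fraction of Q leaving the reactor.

Conversion of V: V consumed = 2ξ₁ = 0.911 × 625.3 → ξ₁ = 284.8 mol.
Yield of U: 1ξ₂ / 625.3 = 0.389 → ξ₂ = 243.2 mol.
Outlet amounts (n = n₀ + Σ ν·ξ):
  V: 625.3 − 2(284.8) = 55.65
  Q: 0 + 1(284.8) − 1(243.2) = 41.58
  U: 0 + 1(243.2) = 243.2
Total out = 340.5 mol; y_Q = 41.58 / 340.5 = 0.1221.

0.122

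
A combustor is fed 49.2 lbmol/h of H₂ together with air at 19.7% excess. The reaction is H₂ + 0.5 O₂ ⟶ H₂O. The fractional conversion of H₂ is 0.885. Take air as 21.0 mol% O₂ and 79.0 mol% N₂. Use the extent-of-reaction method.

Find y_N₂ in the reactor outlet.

Stoichiometric O₂ = 0.5 × 49.2 = 24.6 lbmol/h; O₂ fed = 24.6 × 1.197 = 29.45 lbmol/h.
N₂ fed = 29.45 × 79/21 = 110.8 lbmol/h.
Fuel reacted = 0.885 × 49.2 → ξ = 43.54 lbmol/h.
Outlet (n = n₀ + ν ξ):
  H₂: 49.2 − 1(43.54) = 5.658
  O₂: 29.45 − 0.5(43.54) = 7.675
  N₂: 110.8 (inert)
  H₂O: 0 + 1(43.54) = 43.54
Total out = 167.6 lbmol/h; y_N₂ = 110.8 / 167.6 = 0.6607.

0.661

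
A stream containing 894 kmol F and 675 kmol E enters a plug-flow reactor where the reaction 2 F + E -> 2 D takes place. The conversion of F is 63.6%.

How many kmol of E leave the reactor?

391 kmol

F reacted = 0.636 × 894 = 568.6 kmol; ν_F = −2, so ξ = 568.6/2 = 284.3 kmol.
Outlet amounts (n = n₀ + ν ξ):
  F: 894 − 2(284.3) = 325.4
  E: 675 − 1(284.3) = 390.7
  D: 0 + 2(284.3) = 568.6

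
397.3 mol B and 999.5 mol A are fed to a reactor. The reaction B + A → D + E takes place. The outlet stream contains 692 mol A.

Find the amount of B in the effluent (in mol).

89.8 mol

For A: n = n₀ − 1ξ → 692 = 999.5 − 1ξ, giving ξ = 307.5 mol.
Outlet amounts (n = n₀ + ν ξ):
  B: 397.3 − 1(307.5) = 89.8
  A: 999.5 − 1(307.5) = 692
  D: 0 + 1(307.5) = 307.5
  E: 0 + 1(307.5) = 307.5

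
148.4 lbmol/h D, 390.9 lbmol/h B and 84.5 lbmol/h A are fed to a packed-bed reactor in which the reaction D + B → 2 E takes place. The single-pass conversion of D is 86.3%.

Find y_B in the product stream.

D reacted = 0.863 × 148.4 = 128.1 lbmol/h; ν_D = −1, so ξ = 128.1/1 = 128.1 lbmol/h.
Outlet amounts (n = n₀ + ν ξ):
  D: 148.4 − 1(128.1) = 20.33
  B: 390.9 − 1(128.1) = 262.8
  E: 0 + 2(128.1) = 256.1
  A: 84.5 (inert)
Total out = 623.8 lbmol/h; y_B = 262.8 / 623.8 = 0.4213.

0.421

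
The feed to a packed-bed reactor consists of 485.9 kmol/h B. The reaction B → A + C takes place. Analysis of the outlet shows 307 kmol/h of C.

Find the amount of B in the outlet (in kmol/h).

For C: n = n₀ + 1ξ → 307 = 0 + 1ξ, giving ξ = 307 kmol/h.
Outlet amounts (n = n₀ + ν ξ):
  B: 485.9 − 1(307) = 178.9
  A: 0 + 1(307) = 307
  C: 0 + 1(307) = 307

179 kmol/h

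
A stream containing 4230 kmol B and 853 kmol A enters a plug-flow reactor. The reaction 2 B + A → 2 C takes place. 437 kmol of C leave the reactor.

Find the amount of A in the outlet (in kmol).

For C: n = n₀ + 2ξ → 437 = 0 + 2ξ, giving ξ = 218.5 kmol.
Outlet amounts (n = n₀ + ν ξ):
  B: 4230 − 2(218.5) = 3793
  A: 853 − 1(218.5) = 634.5
  C: 0 + 2(218.5) = 437

634 kmol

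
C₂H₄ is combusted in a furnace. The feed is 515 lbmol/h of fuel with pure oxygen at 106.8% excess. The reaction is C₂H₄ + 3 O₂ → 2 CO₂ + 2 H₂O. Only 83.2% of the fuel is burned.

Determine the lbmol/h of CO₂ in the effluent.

Stoichiometric O₂ = 3 × 515 = 1545 lbmol/h; O₂ fed = 1545 × 2.068 = 3195 lbmol/h.
Fuel reacted = 0.832 × 515 → ξ = 428.5 lbmol/h.
Outlet (n = n₀ + ν ξ):
  C₂H₄: 515 − 1(428.5) = 86.52
  O₂: 3195 − 3(428.5) = 1910
  CO₂: 0 + 2(428.5) = 857
  H₂O: 0 + 2(428.5) = 857

857 lbmol/h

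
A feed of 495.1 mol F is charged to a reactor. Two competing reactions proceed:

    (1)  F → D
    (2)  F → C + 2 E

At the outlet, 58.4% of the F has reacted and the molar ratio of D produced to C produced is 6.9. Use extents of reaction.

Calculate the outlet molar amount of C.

Conversion of F: F consumed = 0.584 × 495.1 = 289.1 mol = 1ξ₁ + 1ξ₂.
Selectivity: 1ξ₁ / (1ξ₂) = 6.9 → ξ₁ = 6.9 ξ₂.
Substitute: (1·6.9 + 1) ξ₂ = 289.1 → ξ₂ = 36.6 mol, ξ₁ = 252.5 mol.
Outlet amounts (n = n₀ + Σ ν·ξ):
  F: 495.1 − 1(252.5) − 1(36.6) = 206
  D: 0 + 1(252.5) = 252.5
  C: 0 + 1(36.6) = 36.6
  E: 0 + 2(36.6) = 73.2

36.6 mol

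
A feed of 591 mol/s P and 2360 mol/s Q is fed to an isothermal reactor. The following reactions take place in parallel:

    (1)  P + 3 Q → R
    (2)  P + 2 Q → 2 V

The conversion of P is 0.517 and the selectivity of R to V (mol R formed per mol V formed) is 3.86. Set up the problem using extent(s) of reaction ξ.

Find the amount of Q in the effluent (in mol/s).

Conversion of P: P consumed = 0.517 × 591 = 305.5 mol/s = 1ξ₁ + 1ξ₂.
Selectivity: 1ξ₁ / (2ξ₂) = 3.86 → ξ₁ = 7.72 ξ₂.
Substitute: (1·7.72 + 1) ξ₂ = 305.5 → ξ₂ = 35.04 mol/s, ξ₁ = 270.5 mol/s.
Outlet amounts (n = n₀ + Σ ν·ξ):
  P: 591 − 1(270.5) − 1(35.04) = 285.5
  Q: 2360 − 3(270.5) − 2(35.04) = 1478
  R: 0 + 1(270.5) = 270.5
  V: 0 + 2(35.04) = 70.08

1480 mol/s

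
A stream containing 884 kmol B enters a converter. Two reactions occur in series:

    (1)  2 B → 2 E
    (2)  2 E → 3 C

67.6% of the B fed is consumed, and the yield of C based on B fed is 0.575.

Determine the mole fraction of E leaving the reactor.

Conversion of B: B consumed = 2ξ₁ = 0.676 × 884 → ξ₁ = 298.8 kmol.
Yield of C: 3ξ₂ / 884 = 0.575 → ξ₂ = 169.4 kmol.
Outlet amounts (n = n₀ + Σ ν·ξ):
  B: 884 − 2(298.8) = 286.4
  E: 0 + 2(298.8) − 2(169.4) = 258.7
  C: 0 + 3(169.4) = 508.3
Total out = 1053 kmol; y_E = 258.7 / 1053 = 0.2456.

0.246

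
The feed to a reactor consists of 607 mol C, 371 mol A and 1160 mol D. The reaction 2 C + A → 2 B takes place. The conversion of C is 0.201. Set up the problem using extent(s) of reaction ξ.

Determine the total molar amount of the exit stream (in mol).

C reacted = 0.201 × 607 = 122 mol; ν_C = −2, so ξ = 122/2 = 61 mol.
Outlet amounts (n = n₀ + ν ξ):
  C: 607 − 2(61) = 485
  A: 371 − 1(61) = 310
  B: 0 + 2(61) = 122
  D: 1160 (inert)
Total out = 485 + 310 + 122 + 1160 = 2077 mol.

2080 mol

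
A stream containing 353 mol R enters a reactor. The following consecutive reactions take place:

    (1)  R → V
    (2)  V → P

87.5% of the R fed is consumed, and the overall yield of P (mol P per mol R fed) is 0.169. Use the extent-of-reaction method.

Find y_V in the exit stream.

Conversion of R: R consumed = 1ξ₁ = 0.875 × 353 → ξ₁ = 308.9 mol.
Yield of P: 1ξ₂ / 353 = 0.169 → ξ₂ = 59.66 mol.
Outlet amounts (n = n₀ + Σ ν·ξ):
  R: 353 − 1(308.9) = 44.12
  V: 0 + 1(308.9) − 1(59.66) = 249.2
  P: 0 + 1(59.66) = 59.66
Total out = 353 mol; y_V = 249.2 / 353 = 0.706.

0.706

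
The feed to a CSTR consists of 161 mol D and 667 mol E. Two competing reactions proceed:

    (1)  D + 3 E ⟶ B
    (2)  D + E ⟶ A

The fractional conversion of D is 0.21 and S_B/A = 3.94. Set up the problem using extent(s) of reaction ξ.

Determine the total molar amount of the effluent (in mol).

740 mol

Conversion of D: D consumed = 0.21 × 161 = 33.81 mol = 1ξ₁ + 1ξ₂.
Selectivity: 1ξ₁ / (1ξ₂) = 3.94 → ξ₁ = 3.94 ξ₂.
Substitute: (1·3.94 + 1) ξ₂ = 33.81 → ξ₂ = 6.844 mol, ξ₁ = 26.97 mol.
Outlet amounts (n = n₀ + Σ ν·ξ):
  D: 161 − 1(26.97) − 1(6.844) = 127.2
  E: 667 − 3(26.97) − 1(6.844) = 579.3
  B: 0 + 1(26.97) = 26.97
  A: 0 + 1(6.844) = 6.844
Total out = 127.2 + 579.3 + 26.97 + 6.844 = 740.3 mol.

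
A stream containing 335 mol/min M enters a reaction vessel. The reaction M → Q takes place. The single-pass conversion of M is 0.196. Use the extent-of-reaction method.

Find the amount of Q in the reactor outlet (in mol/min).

65.7 mol/min

M reacted = 0.196 × 335 = 65.66 mol/min; ν_M = −1, so ξ = 65.66/1 = 65.66 mol/min.
Outlet amounts (n = n₀ + ν ξ):
  M: 335 − 1(65.66) = 269.3
  Q: 0 + 1(65.66) = 65.66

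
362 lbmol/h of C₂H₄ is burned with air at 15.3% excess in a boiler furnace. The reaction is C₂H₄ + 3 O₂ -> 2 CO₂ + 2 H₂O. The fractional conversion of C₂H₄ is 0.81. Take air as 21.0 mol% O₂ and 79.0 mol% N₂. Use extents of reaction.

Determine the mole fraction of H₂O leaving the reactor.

0.0927

Stoichiometric O₂ = 3 × 362 = 1086 lbmol/h; O₂ fed = 1086 × 1.153 = 1252 lbmol/h.
N₂ fed = 1252 × 79/21 = 4710 lbmol/h.
Fuel reacted = 0.81 × 362 → ξ = 293.2 lbmol/h.
Outlet (n = n₀ + ν ξ):
  C₂H₄: 362 − 1(293.2) = 68.78
  O₂: 1252 − 3(293.2) = 372.5
  N₂: 4710 (inert)
  CO₂: 0 + 2(293.2) = 586.4
  H₂O: 0 + 2(293.2) = 586.4
Total out = 6325 lbmol/h; y_H₂O = 586.4 / 6325 = 0.09272.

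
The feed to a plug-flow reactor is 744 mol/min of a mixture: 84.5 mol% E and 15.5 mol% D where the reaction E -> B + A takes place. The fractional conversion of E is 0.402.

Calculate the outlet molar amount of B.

253 mol/min

E reacted = 0.402 × 628.7 = 252.7 mol/min; ν_E = −1, so ξ = 252.7/1 = 252.7 mol/min.
Outlet amounts (n = n₀ + ν ξ):
  E: 628.7 − 1(252.7) = 376
  B: 0 + 1(252.7) = 252.7
  A: 0 + 1(252.7) = 252.7
  D: 115.3 (inert)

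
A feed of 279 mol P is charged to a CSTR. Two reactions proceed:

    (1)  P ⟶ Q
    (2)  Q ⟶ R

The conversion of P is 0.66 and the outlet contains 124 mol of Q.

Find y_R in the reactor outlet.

0.216

Conversion of P: P consumed = 1ξ₁ = 0.66 × 279 → ξ₁ = 184.1 mol.
Q balance: n_Q = 0 + 1ξ₁ − 1ξ₂ = 124 → ξ₂ = (1·184.1 − 124)/1 = 60.14 mol.
Outlet amounts (n = n₀ + Σ ν·ξ):
  P: 279 − 1(184.1) = 94.86
  Q: 0 + 1(184.1) − 1(60.14) = 124
  R: 0 + 1(60.14) = 60.14
Total out = 279 mol; y_R = 60.14 / 279 = 0.2156.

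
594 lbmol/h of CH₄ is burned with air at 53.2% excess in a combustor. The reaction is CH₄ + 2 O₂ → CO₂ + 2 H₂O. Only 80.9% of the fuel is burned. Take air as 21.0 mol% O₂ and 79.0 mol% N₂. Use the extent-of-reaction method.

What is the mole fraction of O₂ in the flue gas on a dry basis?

0.103

Stoichiometric O₂ = 2 × 594 = 1188 lbmol/h; O₂ fed = 1188 × 1.532 = 1820 lbmol/h.
N₂ fed = 1820 × 79/21 = 6847 lbmol/h.
Fuel reacted = 0.809 × 594 → ξ = 480.5 lbmol/h.
Outlet (n = n₀ + ν ξ):
  CH₄: 594 − 1(480.5) = 113.5
  O₂: 1820 − 2(480.5) = 858.9
  N₂: 6847 (inert)
  CO₂: 0 + 1(480.5) = 480.5
  H₂O: 0 + 2(480.5) = 961.1
Dry total = 8300 lbmol/h; y_O₂ (dry) = 858.9 / 8300 = 0.1035.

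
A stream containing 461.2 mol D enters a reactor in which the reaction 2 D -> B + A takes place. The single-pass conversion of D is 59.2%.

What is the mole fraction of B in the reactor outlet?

0.296

D reacted = 0.592 × 461.2 = 273 mol; ν_D = −2, so ξ = 273/2 = 136.5 mol.
Outlet amounts (n = n₀ + ν ξ):
  D: 461.2 − 2(136.5) = 188.2
  B: 0 + 1(136.5) = 136.5
  A: 0 + 1(136.5) = 136.5
Total out = 461.2 mol; y_B = 136.5 / 461.2 = 0.296.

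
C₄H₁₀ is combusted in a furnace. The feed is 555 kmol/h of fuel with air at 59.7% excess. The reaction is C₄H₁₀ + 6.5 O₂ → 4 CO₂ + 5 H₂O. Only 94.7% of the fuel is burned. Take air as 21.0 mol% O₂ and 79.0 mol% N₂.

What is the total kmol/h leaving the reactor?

Stoichiometric O₂ = 6.5 × 555 = 3608 kmol/h; O₂ fed = 3608 × 1.597 = 5761 kmol/h.
N₂ fed = 5761 × 79/21 = 21670 kmol/h.
Fuel reacted = 0.947 × 555 → ξ = 525.6 kmol/h.
Outlet (n = n₀ + ν ξ):
  C₄H₁₀: 555 − 1(525.6) = 29.42
  O₂: 5761 − 6.5(525.6) = 2345
  N₂: 21670 (inert)
  CO₂: 0 + 4(525.6) = 2102
  H₂O: 0 + 5(525.6) = 2628
Total out = 29.42 + 2345 + 21670 + 2102 + 2628 = 28780 kmol/h.

28800 kmol/h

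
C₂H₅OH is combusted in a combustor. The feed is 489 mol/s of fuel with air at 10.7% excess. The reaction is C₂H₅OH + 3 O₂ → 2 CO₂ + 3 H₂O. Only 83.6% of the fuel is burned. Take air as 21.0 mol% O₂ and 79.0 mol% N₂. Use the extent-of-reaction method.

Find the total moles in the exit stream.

8630 mol/s

Stoichiometric O₂ = 3 × 489 = 1467 mol/s; O₂ fed = 1467 × 1.107 = 1624 mol/s.
N₂ fed = 1624 × 79/21 = 6109 mol/s.
Fuel reacted = 0.836 × 489 → ξ = 408.8 mol/s.
Outlet (n = n₀ + ν ξ):
  C₂H₅OH: 489 − 1(408.8) = 80.2
  O₂: 1624 − 3(408.8) = 397.6
  N₂: 6109 (inert)
  CO₂: 0 + 2(408.8) = 817.6
  H₂O: 0 + 3(408.8) = 1226
Total out = 80.2 + 397.6 + 6109 + 817.6 + 1226 = 8631 mol/s.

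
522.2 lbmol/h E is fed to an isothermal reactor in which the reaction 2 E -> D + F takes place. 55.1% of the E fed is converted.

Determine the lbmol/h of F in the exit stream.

E reacted = 0.551 × 522.2 = 287.7 lbmol/h; ν_E = −2, so ξ = 287.7/2 = 143.9 lbmol/h.
Outlet amounts (n = n₀ + ν ξ):
  E: 522.2 − 2(143.9) = 234.5
  D: 0 + 1(143.9) = 143.9
  F: 0 + 1(143.9) = 143.9

144 lbmol/h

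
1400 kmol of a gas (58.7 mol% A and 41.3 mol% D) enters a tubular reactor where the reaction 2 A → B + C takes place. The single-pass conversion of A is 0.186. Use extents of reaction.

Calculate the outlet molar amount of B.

A reacted = 0.186 × 821.8 = 152.9 kmol; ν_A = −2, so ξ = 152.9/2 = 76.43 kmol.
Outlet amounts (n = n₀ + ν ξ):
  A: 821.8 − 2(76.43) = 668.9
  B: 0 + 1(76.43) = 76.43
  C: 0 + 1(76.43) = 76.43
  D: 578.2 (inert)

76.4 kmol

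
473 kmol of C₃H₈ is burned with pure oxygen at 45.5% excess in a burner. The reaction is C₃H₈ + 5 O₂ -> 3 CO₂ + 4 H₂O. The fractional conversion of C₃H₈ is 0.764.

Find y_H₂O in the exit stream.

0.338

Stoichiometric O₂ = 5 × 473 = 2365 kmol; O₂ fed = 2365 × 1.455 = 3441 kmol.
Fuel reacted = 0.764 × 473 → ξ = 361.4 kmol.
Outlet (n = n₀ + ν ξ):
  C₃H₈: 473 − 1(361.4) = 111.6
  O₂: 3441 − 5(361.4) = 1634
  CO₂: 0 + 3(361.4) = 1084
  H₂O: 0 + 4(361.4) = 1445
Total out = 4275 kmol; y_H₂O = 1445 / 4275 = 0.3381.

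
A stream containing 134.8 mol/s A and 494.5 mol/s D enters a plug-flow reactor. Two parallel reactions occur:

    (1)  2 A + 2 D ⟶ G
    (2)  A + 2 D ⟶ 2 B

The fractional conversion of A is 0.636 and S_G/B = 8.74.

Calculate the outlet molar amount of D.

406 mol/s

Conversion of A: A consumed = 0.636 × 134.8 = 85.73 mol/s = 2ξ₁ + 1ξ₂.
Selectivity: 1ξ₁ / (2ξ₂) = 8.74 → ξ₁ = 17.48 ξ₂.
Substitute: (2·17.48 + 1) ξ₂ = 85.73 → ξ₂ = 2.384 mol/s, ξ₁ = 41.67 mol/s.
Outlet amounts (n = n₀ + Σ ν·ξ):
  A: 134.8 − 2(41.67) − 1(2.384) = 49.07
  D: 494.5 − 2(41.67) − 2(2.384) = 406.4
  G: 0 + 1(41.67) = 41.67
  B: 0 + 2(2.384) = 4.768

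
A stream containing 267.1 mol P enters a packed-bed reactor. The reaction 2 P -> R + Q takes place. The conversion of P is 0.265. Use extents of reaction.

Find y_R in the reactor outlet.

0.133

P reacted = 0.265 × 267.1 = 70.78 mol; ν_P = −2, so ξ = 70.78/2 = 35.39 mol.
Outlet amounts (n = n₀ + ν ξ):
  P: 267.1 − 2(35.39) = 196.3
  R: 0 + 1(35.39) = 35.39
  Q: 0 + 1(35.39) = 35.39
Total out = 267.1 mol; y_R = 35.39 / 267.1 = 0.1325.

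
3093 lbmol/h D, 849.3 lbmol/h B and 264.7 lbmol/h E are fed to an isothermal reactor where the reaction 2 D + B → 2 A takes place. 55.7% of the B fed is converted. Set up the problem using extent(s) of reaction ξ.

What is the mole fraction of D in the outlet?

B reacted = 0.557 × 849.3 = 473.1 lbmol/h; ν_B = −1, so ξ = 473.1/1 = 473.1 lbmol/h.
Outlet amounts (n = n₀ + ν ξ):
  D: 3093 − 2(473.1) = 2147
  B: 849.3 − 1(473.1) = 376.2
  A: 0 + 2(473.1) = 946.1
  E: 264.7 (inert)
Total out = 3734 lbmol/h; y_D = 2147 / 3734 = 0.575.

0.575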